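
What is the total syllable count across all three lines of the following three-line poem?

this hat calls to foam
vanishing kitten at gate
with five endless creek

Line 1: "this hat calls to foam": 1+1+1+1+1 = 5
Line 2: "vanishing kitten at gate": 3+2+1+1 = 7
Line 3: "with five endless creek": 1+1+2+1 = 5
Total: 5 + 7 + 5 = 17

17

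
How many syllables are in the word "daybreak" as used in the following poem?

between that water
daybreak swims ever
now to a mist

2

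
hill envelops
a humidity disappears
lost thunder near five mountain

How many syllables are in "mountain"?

"mountain" has 2 syllables.

2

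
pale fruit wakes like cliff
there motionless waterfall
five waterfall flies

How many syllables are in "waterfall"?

3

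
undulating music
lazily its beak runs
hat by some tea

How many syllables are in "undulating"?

"undulating" has 4 syllables.

4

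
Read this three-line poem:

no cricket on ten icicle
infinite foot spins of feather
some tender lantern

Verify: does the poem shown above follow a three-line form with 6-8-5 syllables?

No

Line 1: no(1) + cricket(2) + on(1) + ten(1) + icicle(3) = 8 (expected 6)
Line 2: infinite(3) + foot(1) + spins(1) + of(1) + feather(2) = 8 ✓
Line 3: some(1) + tender(2) + lantern(2) = 5 ✓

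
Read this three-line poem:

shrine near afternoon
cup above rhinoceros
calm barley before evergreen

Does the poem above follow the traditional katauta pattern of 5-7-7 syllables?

No

Line 1: "shrine near afternoon": 1+1+3 = 5 ✓
Line 2: "cup above rhinoceros": 1+2+4 = 7 ✓
Line 3: "calm barley before evergreen": 1+2+2+3 = 8 (expected 7)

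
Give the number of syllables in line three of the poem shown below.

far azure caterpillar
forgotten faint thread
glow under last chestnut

6

Line three: glow (1), under (2), last (1), chestnut (2) → 6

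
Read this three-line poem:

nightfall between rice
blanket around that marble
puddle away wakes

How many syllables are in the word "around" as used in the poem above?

"around" has 2 syllables.

2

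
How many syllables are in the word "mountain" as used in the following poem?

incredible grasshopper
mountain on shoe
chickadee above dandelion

2

"mountain" has 2 syllables.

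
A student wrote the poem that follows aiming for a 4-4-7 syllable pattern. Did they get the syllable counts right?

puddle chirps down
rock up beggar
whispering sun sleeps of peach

Yes

Line 1: puddle(2) + chirps(1) + down(1) = 4 ✓
Line 2: rock(1) + up(1) + beggar(2) = 4 ✓
Line 3: whispering(3) + sun(1) + sleeps(1) + of(1) + peach(1) = 7 ✓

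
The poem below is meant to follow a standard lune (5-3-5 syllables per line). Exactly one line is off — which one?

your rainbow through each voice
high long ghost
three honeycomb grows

Line 1

Line 1: "your rainbow through each voice": 1+2+1+1+1 = 6 (expected 5)
Line 2: "high long ghost": 1+1+1 = 3 ✓
Line 3: "three honeycomb grows": 1+3+1 = 5 ✓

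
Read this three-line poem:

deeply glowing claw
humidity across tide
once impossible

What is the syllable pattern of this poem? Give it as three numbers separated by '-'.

Line 1: "deeply glowing claw": 2+2+1 = 5
Line 2: "humidity across tide": 4+2+1 = 7
Line 3: "once impossible": 1+4 = 5

5-7-5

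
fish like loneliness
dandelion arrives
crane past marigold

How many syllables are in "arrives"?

2

"arrives" has 2 syllables.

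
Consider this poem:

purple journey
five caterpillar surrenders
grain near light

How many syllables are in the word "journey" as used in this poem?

"journey" has 2 syllables.

2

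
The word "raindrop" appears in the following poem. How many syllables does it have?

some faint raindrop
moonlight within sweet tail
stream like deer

2

"raindrop" has 2 syllables.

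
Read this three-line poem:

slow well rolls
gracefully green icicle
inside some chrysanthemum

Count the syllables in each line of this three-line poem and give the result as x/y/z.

3/7/7

Line 1: slow (1), well (1), rolls (1) → 3
Line 2: gracefully (3), green (1), icicle (3) → 7
Line 3: inside (2), some (1), chrysanthemum (4) → 7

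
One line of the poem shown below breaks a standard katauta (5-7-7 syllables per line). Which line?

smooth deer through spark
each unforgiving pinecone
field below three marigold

The first line

Line 1: smooth(1) + deer(1) + through(1) + spark(1) = 4 (expected 5)
Line 2: each(1) + unforgiving(4) + pinecone(2) = 7 ✓
Line 3: field(1) + below(2) + three(1) + marigold(3) = 7 ✓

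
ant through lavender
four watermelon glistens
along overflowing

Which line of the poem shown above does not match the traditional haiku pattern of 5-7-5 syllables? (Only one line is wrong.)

Line 1: "ant through lavender": 1+1+3 = 5 ✓
Line 2: "four watermelon glistens": 1+4+2 = 7 ✓
Line 3: "along overflowing": 2+4 = 6 (expected 5)

Line 3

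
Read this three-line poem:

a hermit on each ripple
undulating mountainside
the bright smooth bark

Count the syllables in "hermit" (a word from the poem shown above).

2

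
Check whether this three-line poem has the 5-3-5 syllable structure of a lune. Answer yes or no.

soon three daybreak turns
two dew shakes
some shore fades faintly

Line 1: soon (1), three (1), daybreak (2), turns (1) → 5 ✓
Line 2: two (1), dew (1), shakes (1) → 3 ✓
Line 3: some (1), shore (1), fades (1), faintly (2) → 5 ✓

Yes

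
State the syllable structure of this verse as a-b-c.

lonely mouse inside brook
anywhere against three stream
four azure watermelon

Line 1: "lonely mouse inside brook": 2+1+2+1 = 6
Line 2: "anywhere against three stream": 3+2+1+1 = 7
Line 3: "four azure watermelon": 1+2+4 = 7

6-7-7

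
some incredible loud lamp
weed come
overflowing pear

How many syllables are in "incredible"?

4

"incredible" has 4 syllables.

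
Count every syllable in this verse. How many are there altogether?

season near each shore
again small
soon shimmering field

Line 1: season (2), near (1), each (1), shore (1) → 5
Line 2: again (2), small (1) → 3
Line 3: soon (1), shimmering (3), field (1) → 5
Total: 5 + 3 + 5 = 13

13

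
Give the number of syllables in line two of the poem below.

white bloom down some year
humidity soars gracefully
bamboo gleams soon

Line two: humidity(4) + soars(1) + gracefully(3) = 8

8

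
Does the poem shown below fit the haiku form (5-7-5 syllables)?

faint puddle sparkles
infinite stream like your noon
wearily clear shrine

Yes

Line 1: faint(1) + puddle(2) + sparkles(2) = 5 ✓
Line 2: infinite(3) + stream(1) + like(1) + your(1) + noon(1) = 7 ✓
Line 3: wearily(3) + clear(1) + shrine(1) = 5 ✓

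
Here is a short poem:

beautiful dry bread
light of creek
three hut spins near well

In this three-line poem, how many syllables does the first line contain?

5

The first line: beautiful (3), dry (1), bread (1) → 5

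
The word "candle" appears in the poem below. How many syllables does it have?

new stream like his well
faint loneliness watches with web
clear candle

"candle" has 2 syllables.

2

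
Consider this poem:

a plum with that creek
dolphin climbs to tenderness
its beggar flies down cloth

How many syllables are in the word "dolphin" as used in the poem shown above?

2

"dolphin" has 2 syllables.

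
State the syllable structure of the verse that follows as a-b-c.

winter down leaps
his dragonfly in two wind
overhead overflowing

Line 1: winter (2), down (1), leaps (1) → 4
Line 2: his (1), dragonfly (3), in (1), two (1), wind (1) → 7
Line 3: overhead (3), overflowing (4) → 7

4-7-7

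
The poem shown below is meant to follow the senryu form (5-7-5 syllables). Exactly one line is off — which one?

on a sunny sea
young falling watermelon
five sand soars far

Line 3

Line 1: "on a sunny sea": 1+1+2+1 = 5 ✓
Line 2: "young falling watermelon": 1+2+4 = 7 ✓
Line 3: "five sand soars far": 1+1+1+1 = 4 (expected 5)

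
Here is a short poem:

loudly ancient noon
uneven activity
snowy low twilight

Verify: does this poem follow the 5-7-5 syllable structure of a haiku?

Yes

Line 1: "loudly ancient noon": 2+2+1 = 5 ✓
Line 2: "uneven activity": 3+4 = 7 ✓
Line 3: "snowy low twilight": 2+1+2 = 5 ✓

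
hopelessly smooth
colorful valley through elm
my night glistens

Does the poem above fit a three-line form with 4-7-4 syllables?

Yes

Line 1: hopelessly (3), smooth (1) → 4 ✓
Line 2: colorful (3), valley (2), through (1), elm (1) → 7 ✓
Line 3: my (1), night (1), glistens (2) → 4 ✓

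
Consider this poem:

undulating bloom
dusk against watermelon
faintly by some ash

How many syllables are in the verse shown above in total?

17

Line 1: undulating(4) + bloom(1) = 5
Line 2: dusk(1) + against(2) + watermelon(4) = 7
Line 3: faintly(2) + by(1) + some(1) + ash(1) = 5
Total: 5 + 7 + 5 = 17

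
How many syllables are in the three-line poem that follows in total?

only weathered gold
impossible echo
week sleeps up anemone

18

Line 1: only (2), weathered (2), gold (1) → 5
Line 2: impossible (4), echo (2) → 6
Line 3: week (1), sleeps (1), up (1), anemone (4) → 7
Total: 5 + 6 + 7 = 18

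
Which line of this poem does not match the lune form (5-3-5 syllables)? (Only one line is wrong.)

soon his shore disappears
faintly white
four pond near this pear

The first line

Line 1: soon(1) + his(1) + shore(1) + disappears(3) = 6 (expected 5)
Line 2: faintly(2) + white(1) = 3 ✓
Line 3: four(1) + pond(1) + near(1) + this(1) + pear(1) = 5 ✓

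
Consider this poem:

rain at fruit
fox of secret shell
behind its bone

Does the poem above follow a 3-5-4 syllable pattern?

Line 1: rain(1) + at(1) + fruit(1) = 3 ✓
Line 2: fox(1) + of(1) + secret(2) + shell(1) = 5 ✓
Line 3: behind(2) + its(1) + bone(1) = 4 ✓

Yes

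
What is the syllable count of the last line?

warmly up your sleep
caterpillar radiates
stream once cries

3

The last line: stream(1) + once(1) + cries(1) = 3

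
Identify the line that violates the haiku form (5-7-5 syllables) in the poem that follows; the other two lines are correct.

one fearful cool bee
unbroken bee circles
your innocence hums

Line 1: "one fearful cool bee": 1+2+1+1 = 5 ✓
Line 2: "unbroken bee circles": 3+1+2 = 6 (expected 7)
Line 3: "your innocence hums": 1+3+1 = 5 ✓

Line 2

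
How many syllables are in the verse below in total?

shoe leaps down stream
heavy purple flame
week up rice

Line 1: "shoe leaps down stream": 1+1+1+1 = 4
Line 2: "heavy purple flame": 2+2+1 = 5
Line 3: "week up rice": 1+1+1 = 3
Total: 4 + 5 + 3 = 12

12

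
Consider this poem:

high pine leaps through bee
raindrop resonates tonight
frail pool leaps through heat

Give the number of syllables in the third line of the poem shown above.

5

The third line: "frail pool leaps through heat": 1+1+1+1+1 = 5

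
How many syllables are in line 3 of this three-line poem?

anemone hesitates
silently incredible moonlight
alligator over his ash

Line 3: alligator(4) + over(2) + his(1) + ash(1) = 8

8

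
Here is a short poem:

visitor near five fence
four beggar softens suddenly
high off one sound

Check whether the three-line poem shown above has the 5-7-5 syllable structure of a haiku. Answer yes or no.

No

Line 1: "visitor near five fence": 3+1+1+1 = 6 (expected 5)
Line 2: "four beggar softens suddenly": 1+2+2+3 = 8 (expected 7)
Line 3: "high off one sound": 1+1+1+1 = 4 (expected 5)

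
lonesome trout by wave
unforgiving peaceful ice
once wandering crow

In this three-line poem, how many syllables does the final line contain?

The final line: once(1) + wandering(3) + crow(1) = 5

5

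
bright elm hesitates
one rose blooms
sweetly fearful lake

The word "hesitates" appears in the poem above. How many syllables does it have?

"hesitates" has 3 syllables.

3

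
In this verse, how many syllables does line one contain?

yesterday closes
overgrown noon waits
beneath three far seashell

5

Line one: yesterday(3) + closes(2) = 5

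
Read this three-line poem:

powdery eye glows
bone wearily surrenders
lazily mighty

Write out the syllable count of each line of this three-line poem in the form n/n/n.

5/7/5

Line 1: powdery (3), eye (1), glows (1) → 5
Line 2: bone (1), wearily (3), surrenders (3) → 7
Line 3: lazily (3), mighty (2) → 5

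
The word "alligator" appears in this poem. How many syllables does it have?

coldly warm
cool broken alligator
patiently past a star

4

"alligator" has 4 syllables.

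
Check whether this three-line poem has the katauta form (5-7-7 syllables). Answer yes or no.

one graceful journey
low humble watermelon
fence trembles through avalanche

Line 1: one (1), graceful (2), journey (2) → 5 ✓
Line 2: low (1), humble (2), watermelon (4) → 7 ✓
Line 3: fence (1), trembles (2), through (1), avalanche (3) → 7 ✓

Yes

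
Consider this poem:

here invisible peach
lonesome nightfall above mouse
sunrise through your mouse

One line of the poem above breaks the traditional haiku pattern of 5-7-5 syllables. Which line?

Line 1: "here invisible peach": 1+4+1 = 6 (expected 5)
Line 2: "lonesome nightfall above mouse": 2+2+2+1 = 7 ✓
Line 3: "sunrise through your mouse": 2+1+1+1 = 5 ✓

Line 1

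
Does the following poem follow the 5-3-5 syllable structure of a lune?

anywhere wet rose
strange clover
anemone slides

Line 1: "anywhere wet rose": 3+1+1 = 5 ✓
Line 2: "strange clover": 1+2 = 3 ✓
Line 3: "anemone slides": 4+1 = 5 ✓

Yes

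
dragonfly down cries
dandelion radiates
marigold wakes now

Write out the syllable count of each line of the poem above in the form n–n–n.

5–7–5

Line 1: "dragonfly down cries": 3+1+1 = 5
Line 2: "dandelion radiates": 4+3 = 7
Line 3: "marigold wakes now": 3+1+1 = 5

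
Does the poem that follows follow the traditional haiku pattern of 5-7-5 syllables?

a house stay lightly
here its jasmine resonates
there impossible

Yes

Line 1: a (1), house (1), stay (1), lightly (2) → 5 ✓
Line 2: here (1), its (1), jasmine (2), resonates (3) → 7 ✓
Line 3: there (1), impossible (4) → 5 ✓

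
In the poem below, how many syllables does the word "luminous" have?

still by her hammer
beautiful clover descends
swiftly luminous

3

"luminous" has 3 syllables.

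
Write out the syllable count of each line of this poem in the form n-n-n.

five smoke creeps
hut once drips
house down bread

3-3-3

Line 1: five (1), smoke (1), creeps (1) → 3
Line 2: hut (1), once (1), drips (1) → 3
Line 3: house (1), down (1), bread (1) → 3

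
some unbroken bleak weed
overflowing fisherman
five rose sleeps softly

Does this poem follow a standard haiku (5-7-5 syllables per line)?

No

Line 1: some(1) + unbroken(3) + bleak(1) + weed(1) = 6 (expected 5)
Line 2: overflowing(4) + fisherman(3) = 7 ✓
Line 3: five(1) + rose(1) + sleeps(1) + softly(2) = 5 ✓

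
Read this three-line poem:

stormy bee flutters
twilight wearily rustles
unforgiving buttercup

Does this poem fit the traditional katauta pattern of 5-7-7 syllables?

Yes

Line 1: "stormy bee flutters": 2+1+2 = 5 ✓
Line 2: "twilight wearily rustles": 2+3+2 = 7 ✓
Line 3: "unforgiving buttercup": 4+3 = 7 ✓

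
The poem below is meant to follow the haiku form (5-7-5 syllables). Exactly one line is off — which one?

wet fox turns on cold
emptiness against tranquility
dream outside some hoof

Line 1: "wet fox turns on cold": 1+1+1+1+1 = 5 ✓
Line 2: "emptiness against tranquility": 3+2+4 = 9 (expected 7)
Line 3: "dream outside some hoof": 1+2+1+1 = 5 ✓

The second line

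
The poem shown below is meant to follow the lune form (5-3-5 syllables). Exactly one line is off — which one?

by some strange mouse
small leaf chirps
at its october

The first line

Line 1: by(1) + some(1) + strange(1) + mouse(1) = 4 (expected 5)
Line 2: small(1) + leaf(1) + chirps(1) = 3 ✓
Line 3: at(1) + its(1) + october(3) = 5 ✓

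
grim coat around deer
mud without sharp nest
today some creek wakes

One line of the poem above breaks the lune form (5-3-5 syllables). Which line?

Line 1: grim(1) + coat(1) + around(2) + deer(1) = 5 ✓
Line 2: mud(1) + without(2) + sharp(1) + nest(1) = 5 (expected 3)
Line 3: today(2) + some(1) + creek(1) + wakes(1) = 5 ✓

Line 2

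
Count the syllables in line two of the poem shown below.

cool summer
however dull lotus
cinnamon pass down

Line two: "however dull lotus": 3+1+2 = 6

6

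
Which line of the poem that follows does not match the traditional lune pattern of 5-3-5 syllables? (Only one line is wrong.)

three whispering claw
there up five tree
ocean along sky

Line 1: three(1) + whispering(3) + claw(1) = 5 ✓
Line 2: there(1) + up(1) + five(1) + tree(1) = 4 (expected 3)
Line 3: ocean(2) + along(2) + sky(1) = 5 ✓

Line 2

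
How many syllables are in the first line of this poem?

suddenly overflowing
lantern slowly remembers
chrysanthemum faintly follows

The first line: suddenly (3), overflowing (4) → 7

7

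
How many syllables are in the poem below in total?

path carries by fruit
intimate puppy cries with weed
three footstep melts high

18

Line 1: "path carries by fruit": 1+2+1+1 = 5
Line 2: "intimate puppy cries with weed": 3+2+1+1+1 = 8
Line 3: "three footstep melts high": 1+2+1+1 = 5
Total: 5 + 8 + 5 = 18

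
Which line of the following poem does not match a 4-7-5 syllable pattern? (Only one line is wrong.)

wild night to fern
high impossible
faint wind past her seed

Line 1: wild (1), night (1), to (1), fern (1) → 4 ✓
Line 2: high (1), impossible (4) → 5 (expected 7)
Line 3: faint (1), wind (1), past (1), her (1), seed (1) → 5 ✓

The second line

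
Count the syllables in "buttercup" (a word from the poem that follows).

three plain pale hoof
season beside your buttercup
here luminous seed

"buttercup" has 3 syllables.

3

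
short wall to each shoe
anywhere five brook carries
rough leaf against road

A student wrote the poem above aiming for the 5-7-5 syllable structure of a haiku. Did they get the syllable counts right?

Line 1: short (1), wall (1), to (1), each (1), shoe (1) → 5 ✓
Line 2: anywhere (3), five (1), brook (1), carries (2) → 7 ✓
Line 3: rough (1), leaf (1), against (2), road (1) → 5 ✓

Yes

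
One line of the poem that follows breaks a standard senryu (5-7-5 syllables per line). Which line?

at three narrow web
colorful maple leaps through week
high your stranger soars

Line 2

Line 1: at(1) + three(1) + narrow(2) + web(1) = 5 ✓
Line 2: colorful(3) + maple(2) + leaps(1) + through(1) + week(1) = 8 (expected 7)
Line 3: high(1) + your(1) + stranger(2) + soars(1) = 5 ✓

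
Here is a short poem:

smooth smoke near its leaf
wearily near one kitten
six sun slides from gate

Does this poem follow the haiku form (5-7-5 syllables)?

Yes

Line 1: "smooth smoke near its leaf": 1+1+1+1+1 = 5 ✓
Line 2: "wearily near one kitten": 3+1+1+2 = 7 ✓
Line 3: "six sun slides from gate": 1+1+1+1+1 = 5 ✓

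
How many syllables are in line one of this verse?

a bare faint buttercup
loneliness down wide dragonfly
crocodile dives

6

Line one: a(1) + bare(1) + faint(1) + buttercup(3) = 6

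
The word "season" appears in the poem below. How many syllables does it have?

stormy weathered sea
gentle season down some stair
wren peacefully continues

2

"season" has 2 syllables.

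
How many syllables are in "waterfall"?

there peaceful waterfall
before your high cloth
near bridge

3

"waterfall" has 3 syllables.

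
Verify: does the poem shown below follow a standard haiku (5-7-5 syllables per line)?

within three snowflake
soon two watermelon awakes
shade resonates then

No

Line 1: within(2) + three(1) + snowflake(2) = 5 ✓
Line 2: soon(1) + two(1) + watermelon(4) + awakes(2) = 8 (expected 7)
Line 3: shade(1) + resonates(3) + then(1) = 5 ✓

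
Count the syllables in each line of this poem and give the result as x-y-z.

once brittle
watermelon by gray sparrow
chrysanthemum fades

3-8-5

Line 1: "once brittle": 1+2 = 3
Line 2: "watermelon by gray sparrow": 4+1+1+2 = 8
Line 3: "chrysanthemum fades": 4+1 = 5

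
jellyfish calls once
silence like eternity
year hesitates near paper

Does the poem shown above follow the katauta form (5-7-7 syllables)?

Line 1: "jellyfish calls once": 3+1+1 = 5 ✓
Line 2: "silence like eternity": 2+1+4 = 7 ✓
Line 3: "year hesitates near paper": 1+3+1+2 = 7 ✓

Yes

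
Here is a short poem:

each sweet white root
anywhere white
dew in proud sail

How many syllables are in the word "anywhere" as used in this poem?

3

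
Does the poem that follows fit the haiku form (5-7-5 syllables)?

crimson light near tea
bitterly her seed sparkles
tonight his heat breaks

Line 1: crimson (2), light (1), near (1), tea (1) → 5 ✓
Line 2: bitterly (3), her (1), seed (1), sparkles (2) → 7 ✓
Line 3: tonight (2), his (1), heat (1), breaks (1) → 5 ✓

Yes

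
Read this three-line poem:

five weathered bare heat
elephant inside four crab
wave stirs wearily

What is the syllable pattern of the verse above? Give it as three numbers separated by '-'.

Line 1: five(1) + weathered(2) + bare(1) + heat(1) = 5
Line 2: elephant(3) + inside(2) + four(1) + crab(1) = 7
Line 3: wave(1) + stirs(1) + wearily(3) = 5

5-7-5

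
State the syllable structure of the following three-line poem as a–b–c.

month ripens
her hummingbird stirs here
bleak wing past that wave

3–6–5

Line 1: "month ripens": 1+2 = 3
Line 2: "her hummingbird stirs here": 1+3+1+1 = 6
Line 3: "bleak wing past that wave": 1+1+1+1+1 = 5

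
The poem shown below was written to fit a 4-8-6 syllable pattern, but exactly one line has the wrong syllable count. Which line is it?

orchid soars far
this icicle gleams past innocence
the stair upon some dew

Line 1: orchid (2), soars (1), far (1) → 4 ✓
Line 2: this (1), icicle (3), gleams (1), past (1), innocence (3) → 9 (expected 8)
Line 3: the (1), stair (1), upon (2), some (1), dew (1) → 6 ✓

The second line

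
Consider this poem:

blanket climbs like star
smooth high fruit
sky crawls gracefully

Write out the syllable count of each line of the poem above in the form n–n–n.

5–3–5

Line 1: blanket (2), climbs (1), like (1), star (1) → 5
Line 2: smooth (1), high (1), fruit (1) → 3
Line 3: sky (1), crawls (1), gracefully (3) → 5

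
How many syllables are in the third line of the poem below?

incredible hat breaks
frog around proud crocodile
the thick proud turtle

5

The third line: "the thick proud turtle": 1+1+1+2 = 5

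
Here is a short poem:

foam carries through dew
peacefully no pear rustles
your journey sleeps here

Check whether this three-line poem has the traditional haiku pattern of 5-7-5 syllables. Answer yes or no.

Line 1: foam (1), carries (2), through (1), dew (1) → 5 ✓
Line 2: peacefully (3), no (1), pear (1), rustles (2) → 7 ✓
Line 3: your (1), journey (2), sleeps (1), here (1) → 5 ✓

Yes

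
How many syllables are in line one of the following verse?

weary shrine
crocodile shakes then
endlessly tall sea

3

Line one: weary(2) + shrine(1) = 3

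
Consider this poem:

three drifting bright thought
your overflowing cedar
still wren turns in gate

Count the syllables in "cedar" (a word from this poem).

"cedar" has 2 syllables.

2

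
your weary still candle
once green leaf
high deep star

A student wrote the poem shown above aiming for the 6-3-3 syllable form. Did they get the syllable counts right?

Yes

Line 1: your(1) + weary(2) + still(1) + candle(2) = 6 ✓
Line 2: once(1) + green(1) + leaf(1) = 3 ✓
Line 3: high(1) + deep(1) + star(1) = 3 ✓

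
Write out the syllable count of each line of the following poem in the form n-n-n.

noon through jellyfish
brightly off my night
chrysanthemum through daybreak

5-5-7

Line 1: noon(1) + through(1) + jellyfish(3) = 5
Line 2: brightly(2) + off(1) + my(1) + night(1) = 5
Line 3: chrysanthemum(4) + through(1) + daybreak(2) = 7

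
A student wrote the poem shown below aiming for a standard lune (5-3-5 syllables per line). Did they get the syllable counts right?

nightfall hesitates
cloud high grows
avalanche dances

Line 1: nightfall (2), hesitates (3) → 5 ✓
Line 2: cloud (1), high (1), grows (1) → 3 ✓
Line 3: avalanche (3), dances (2) → 5 ✓

Yes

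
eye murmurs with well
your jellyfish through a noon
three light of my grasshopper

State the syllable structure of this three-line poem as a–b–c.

5–7–7

Line 1: "eye murmurs with well": 1+2+1+1 = 5
Line 2: "your jellyfish through a noon": 1+3+1+1+1 = 7
Line 3: "three light of my grasshopper": 1+1+1+1+3 = 7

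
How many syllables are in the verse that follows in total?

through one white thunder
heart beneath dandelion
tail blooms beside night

Line 1: through(1) + one(1) + white(1) + thunder(2) = 5
Line 2: heart(1) + beneath(2) + dandelion(4) = 7
Line 3: tail(1) + blooms(1) + beside(2) + night(1) = 5
Total: 5 + 7 + 5 = 17

17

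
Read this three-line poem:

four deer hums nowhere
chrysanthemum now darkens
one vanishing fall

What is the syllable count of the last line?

The last line: one(1) + vanishing(3) + fall(1) = 5

5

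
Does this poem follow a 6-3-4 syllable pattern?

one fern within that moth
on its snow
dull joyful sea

Yes

Line 1: "one fern within that moth": 1+1+2+1+1 = 6 ✓
Line 2: "on its snow": 1+1+1 = 3 ✓
Line 3: "dull joyful sea": 1+2+1 = 4 ✓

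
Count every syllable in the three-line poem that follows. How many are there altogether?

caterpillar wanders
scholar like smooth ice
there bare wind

14

Line 1: caterpillar (4), wanders (2) → 6
Line 2: scholar (2), like (1), smooth (1), ice (1) → 5
Line 3: there (1), bare (1), wind (1) → 3
Total: 6 + 5 + 3 = 14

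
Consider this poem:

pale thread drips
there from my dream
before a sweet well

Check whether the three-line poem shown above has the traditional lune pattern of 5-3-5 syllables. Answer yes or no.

Line 1: pale (1), thread (1), drips (1) → 3 (expected 5)
Line 2: there (1), from (1), my (1), dream (1) → 4 (expected 3)
Line 3: before (2), a (1), sweet (1), well (1) → 5 ✓

No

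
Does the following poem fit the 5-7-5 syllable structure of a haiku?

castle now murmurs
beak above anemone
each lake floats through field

Line 1: "castle now murmurs": 2+1+2 = 5 ✓
Line 2: "beak above anemone": 1+2+4 = 7 ✓
Line 3: "each lake floats through field": 1+1+1+1+1 = 5 ✓

Yes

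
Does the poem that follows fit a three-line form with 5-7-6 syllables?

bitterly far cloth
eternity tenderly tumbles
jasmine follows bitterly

No

Line 1: bitterly (3), far (1), cloth (1) → 5 ✓
Line 2: eternity (4), tenderly (3), tumbles (2) → 9 (expected 7)
Line 3: jasmine (2), follows (2), bitterly (3) → 7 (expected 6)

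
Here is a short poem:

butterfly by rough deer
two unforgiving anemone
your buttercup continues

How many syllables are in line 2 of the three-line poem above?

9

Line 2: two(1) + unforgiving(4) + anemone(4) = 9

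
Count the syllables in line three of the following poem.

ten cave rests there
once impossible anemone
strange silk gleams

Line three: strange(1) + silk(1) + gleams(1) = 3

3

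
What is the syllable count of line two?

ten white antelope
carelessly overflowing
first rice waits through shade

Line two: "carelessly overflowing": 3+4 = 7

7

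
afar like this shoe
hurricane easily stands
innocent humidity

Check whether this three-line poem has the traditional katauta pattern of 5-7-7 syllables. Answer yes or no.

Yes

Line 1: afar(2) + like(1) + this(1) + shoe(1) = 5 ✓
Line 2: hurricane(3) + easily(3) + stands(1) = 7 ✓
Line 3: innocent(3) + humidity(4) = 7 ✓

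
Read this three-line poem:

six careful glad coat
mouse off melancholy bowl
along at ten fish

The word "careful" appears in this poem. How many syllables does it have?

"careful" has 2 syllables.

2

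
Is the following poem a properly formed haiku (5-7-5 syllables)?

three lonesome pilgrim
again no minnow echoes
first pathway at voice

Yes

Line 1: three (1), lonesome (2), pilgrim (2) → 5 ✓
Line 2: again (2), no (1), minnow (2), echoes (2) → 7 ✓
Line 3: first (1), pathway (2), at (1), voice (1) → 5 ✓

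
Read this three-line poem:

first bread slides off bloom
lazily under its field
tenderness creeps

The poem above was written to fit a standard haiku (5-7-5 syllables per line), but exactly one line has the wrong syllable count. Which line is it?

Line 3

Line 1: "first bread slides off bloom": 1+1+1+1+1 = 5 ✓
Line 2: "lazily under its field": 3+2+1+1 = 7 ✓
Line 3: "tenderness creeps": 3+1 = 4 (expected 5)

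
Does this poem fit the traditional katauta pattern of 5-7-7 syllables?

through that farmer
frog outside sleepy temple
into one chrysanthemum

Line 1: through (1), that (1), farmer (2) → 4 (expected 5)
Line 2: frog (1), outside (2), sleepy (2), temple (2) → 7 ✓
Line 3: into (2), one (1), chrysanthemum (4) → 7 ✓

No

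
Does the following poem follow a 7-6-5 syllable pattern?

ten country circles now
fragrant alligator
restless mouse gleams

No

Line 1: ten (1), country (2), circles (2), now (1) → 6 (expected 7)
Line 2: fragrant (2), alligator (4) → 6 ✓
Line 3: restless (2), mouse (1), gleams (1) → 4 (expected 5)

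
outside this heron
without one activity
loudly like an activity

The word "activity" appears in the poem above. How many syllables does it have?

4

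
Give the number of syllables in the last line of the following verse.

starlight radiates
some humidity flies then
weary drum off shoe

The last line: "weary drum off shoe": 2+1+1+1 = 5

5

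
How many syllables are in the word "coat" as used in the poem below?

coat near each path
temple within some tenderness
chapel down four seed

"coat" has 1 syllable.

1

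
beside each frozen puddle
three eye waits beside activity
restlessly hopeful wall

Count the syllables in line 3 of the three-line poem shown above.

6

Line 3: restlessly(3) + hopeful(2) + wall(1) = 6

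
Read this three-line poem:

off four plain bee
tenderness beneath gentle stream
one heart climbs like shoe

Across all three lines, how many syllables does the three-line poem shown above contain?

Line 1: "off four plain bee": 1+1+1+1 = 4
Line 2: "tenderness beneath gentle stream": 3+2+2+1 = 8
Line 3: "one heart climbs like shoe": 1+1+1+1+1 = 5
Total: 4 + 8 + 5 = 17

17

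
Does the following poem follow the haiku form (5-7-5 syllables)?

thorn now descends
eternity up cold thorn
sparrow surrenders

No

Line 1: "thorn now descends": 1+1+2 = 4 (expected 5)
Line 2: "eternity up cold thorn": 4+1+1+1 = 7 ✓
Line 3: "sparrow surrenders": 2+3 = 5 ✓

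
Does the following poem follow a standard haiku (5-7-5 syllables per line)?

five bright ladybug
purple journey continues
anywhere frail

Line 1: five (1), bright (1), ladybug (3) → 5 ✓
Line 2: purple (2), journey (2), continues (3) → 7 ✓
Line 3: anywhere (3), frail (1) → 4 (expected 5)

No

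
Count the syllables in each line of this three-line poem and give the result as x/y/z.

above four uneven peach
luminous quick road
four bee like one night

Line 1: "above four uneven peach": 2+1+3+1 = 7
Line 2: "luminous quick road": 3+1+1 = 5
Line 3: "four bee like one night": 1+1+1+1+1 = 5

7/5/5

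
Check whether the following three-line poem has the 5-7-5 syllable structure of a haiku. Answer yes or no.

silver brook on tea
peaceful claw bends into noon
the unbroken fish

Line 1: "silver brook on tea": 2+1+1+1 = 5 ✓
Line 2: "peaceful claw bends into noon": 2+1+1+2+1 = 7 ✓
Line 3: "the unbroken fish": 1+3+1 = 5 ✓

Yes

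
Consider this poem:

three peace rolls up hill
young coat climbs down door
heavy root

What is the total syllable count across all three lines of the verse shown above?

Line 1: three(1) + peace(1) + rolls(1) + up(1) + hill(1) = 5
Line 2: young(1) + coat(1) + climbs(1) + down(1) + door(1) = 5
Line 3: heavy(2) + root(1) = 3
Total: 5 + 5 + 3 = 13

13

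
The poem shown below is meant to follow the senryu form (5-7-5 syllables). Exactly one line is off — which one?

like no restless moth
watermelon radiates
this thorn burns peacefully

Line 1: like (1), no (1), restless (2), moth (1) → 5 ✓
Line 2: watermelon (4), radiates (3) → 7 ✓
Line 3: this (1), thorn (1), burns (1), peacefully (3) → 6 (expected 5)

The third line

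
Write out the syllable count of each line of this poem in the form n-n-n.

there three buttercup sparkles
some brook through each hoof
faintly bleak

Line 1: there(1) + three(1) + buttercup(3) + sparkles(2) = 7
Line 2: some(1) + brook(1) + through(1) + each(1) + hoof(1) = 5
Line 3: faintly(2) + bleak(1) = 3

7-5-3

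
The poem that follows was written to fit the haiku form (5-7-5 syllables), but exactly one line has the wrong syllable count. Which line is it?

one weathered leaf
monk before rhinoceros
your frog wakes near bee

The first line

Line 1: "one weathered leaf": 1+2+1 = 4 (expected 5)
Line 2: "monk before rhinoceros": 1+2+4 = 7 ✓
Line 3: "your frog wakes near bee": 1+1+1+1+1 = 5 ✓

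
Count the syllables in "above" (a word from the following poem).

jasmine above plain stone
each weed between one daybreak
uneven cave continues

2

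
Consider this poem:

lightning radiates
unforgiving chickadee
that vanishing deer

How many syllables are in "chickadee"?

"chickadee" has 3 syllables.

3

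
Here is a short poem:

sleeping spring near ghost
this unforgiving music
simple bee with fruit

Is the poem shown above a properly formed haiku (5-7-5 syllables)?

Line 1: "sleeping spring near ghost": 2+1+1+1 = 5 ✓
Line 2: "this unforgiving music": 1+4+2 = 7 ✓
Line 3: "simple bee with fruit": 2+1+1+1 = 5 ✓

Yes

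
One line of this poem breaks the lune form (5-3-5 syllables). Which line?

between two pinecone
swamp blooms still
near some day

The third line

Line 1: between(2) + two(1) + pinecone(2) = 5 ✓
Line 2: swamp(1) + blooms(1) + still(1) = 3 ✓
Line 3: near(1) + some(1) + day(1) = 3 (expected 5)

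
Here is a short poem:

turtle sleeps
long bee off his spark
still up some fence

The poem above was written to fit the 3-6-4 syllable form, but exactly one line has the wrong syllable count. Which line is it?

Line 2

Line 1: "turtle sleeps": 2+1 = 3 ✓
Line 2: "long bee off his spark": 1+1+1+1+1 = 5 (expected 6)
Line 3: "still up some fence": 1+1+1+1 = 4 ✓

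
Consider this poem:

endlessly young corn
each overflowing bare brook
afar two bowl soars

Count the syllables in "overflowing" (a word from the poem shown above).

"overflowing" has 4 syllables.

4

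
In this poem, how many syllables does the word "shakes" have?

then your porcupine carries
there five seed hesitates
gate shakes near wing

1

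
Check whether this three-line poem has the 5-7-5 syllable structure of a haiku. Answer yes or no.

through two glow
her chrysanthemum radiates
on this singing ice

No

Line 1: through (1), two (1), glow (1) → 3 (expected 5)
Line 2: her (1), chrysanthemum (4), radiates (3) → 8 (expected 7)
Line 3: on (1), this (1), singing (2), ice (1) → 5 ✓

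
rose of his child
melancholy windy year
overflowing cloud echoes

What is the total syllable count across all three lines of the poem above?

18

Line 1: rose(1) + of(1) + his(1) + child(1) = 4
Line 2: melancholy(4) + windy(2) + year(1) = 7
Line 3: overflowing(4) + cloud(1) + echoes(2) = 7
Total: 4 + 7 + 7 = 18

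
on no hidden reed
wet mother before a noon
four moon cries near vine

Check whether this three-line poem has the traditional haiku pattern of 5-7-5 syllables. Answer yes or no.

Line 1: on (1), no (1), hidden (2), reed (1) → 5 ✓
Line 2: wet (1), mother (2), before (2), a (1), noon (1) → 7 ✓
Line 3: four (1), moon (1), cries (1), near (1), vine (1) → 5 ✓

Yes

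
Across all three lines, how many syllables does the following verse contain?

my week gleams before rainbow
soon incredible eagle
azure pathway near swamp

Line 1: "my week gleams before rainbow": 1+1+1+2+2 = 7
Line 2: "soon incredible eagle": 1+4+2 = 7
Line 3: "azure pathway near swamp": 2+2+1+1 = 6
Total: 7 + 7 + 6 = 20

20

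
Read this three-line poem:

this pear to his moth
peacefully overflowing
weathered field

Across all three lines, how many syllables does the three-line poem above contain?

15

Line 1: "this pear to his moth": 1+1+1+1+1 = 5
Line 2: "peacefully overflowing": 3+4 = 7
Line 3: "weathered field": 2+1 = 3
Total: 5 + 7 + 3 = 15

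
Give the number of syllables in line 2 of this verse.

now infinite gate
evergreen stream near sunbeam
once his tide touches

Line 2: evergreen (3), stream (1), near (1), sunbeam (2) → 7

7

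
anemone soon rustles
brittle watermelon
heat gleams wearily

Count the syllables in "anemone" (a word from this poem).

4

"anemone" has 4 syllables.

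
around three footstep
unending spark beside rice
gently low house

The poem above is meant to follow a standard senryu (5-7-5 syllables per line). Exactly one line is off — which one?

The third line

Line 1: "around three footstep": 2+1+2 = 5 ✓
Line 2: "unending spark beside rice": 3+1+2+1 = 7 ✓
Line 3: "gently low house": 2+1+1 = 4 (expected 5)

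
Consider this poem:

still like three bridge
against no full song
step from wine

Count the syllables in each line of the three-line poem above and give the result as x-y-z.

Line 1: still (1), like (1), three (1), bridge (1) → 4
Line 2: against (2), no (1), full (1), song (1) → 5
Line 3: step (1), from (1), wine (1) → 3

4-5-3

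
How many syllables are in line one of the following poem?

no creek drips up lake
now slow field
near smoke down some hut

5

Line one: no(1) + creek(1) + drips(1) + up(1) + lake(1) = 5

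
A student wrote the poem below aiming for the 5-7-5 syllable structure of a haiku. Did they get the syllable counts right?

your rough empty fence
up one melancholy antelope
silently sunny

No

Line 1: your (1), rough (1), empty (2), fence (1) → 5 ✓
Line 2: up (1), one (1), melancholy (4), antelope (3) → 9 (expected 7)
Line 3: silently (3), sunny (2) → 5 ✓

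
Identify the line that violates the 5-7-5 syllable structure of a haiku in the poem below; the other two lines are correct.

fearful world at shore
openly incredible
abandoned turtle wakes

Line 1: fearful (2), world (1), at (1), shore (1) → 5 ✓
Line 2: openly (3), incredible (4) → 7 ✓
Line 3: abandoned (3), turtle (2), wakes (1) → 6 (expected 5)

Line 3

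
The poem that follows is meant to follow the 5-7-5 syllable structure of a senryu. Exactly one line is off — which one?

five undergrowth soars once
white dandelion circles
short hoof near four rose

Line 1: five(1) + undergrowth(3) + soars(1) + once(1) = 6 (expected 5)
Line 2: white(1) + dandelion(4) + circles(2) = 7 ✓
Line 3: short(1) + hoof(1) + near(1) + four(1) + rose(1) = 5 ✓

The first line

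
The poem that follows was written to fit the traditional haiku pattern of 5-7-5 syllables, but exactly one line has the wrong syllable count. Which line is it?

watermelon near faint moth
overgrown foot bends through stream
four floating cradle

Line 1

Line 1: watermelon(4) + near(1) + faint(1) + moth(1) = 7 (expected 5)
Line 2: overgrown(3) + foot(1) + bends(1) + through(1) + stream(1) = 7 ✓
Line 3: four(1) + floating(2) + cradle(2) = 5 ✓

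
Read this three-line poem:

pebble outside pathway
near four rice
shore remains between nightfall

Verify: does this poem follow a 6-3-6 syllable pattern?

No

Line 1: pebble(2) + outside(2) + pathway(2) = 6 ✓
Line 2: near(1) + four(1) + rice(1) = 3 ✓
Line 3: shore(1) + remains(2) + between(2) + nightfall(2) = 7 (expected 6)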